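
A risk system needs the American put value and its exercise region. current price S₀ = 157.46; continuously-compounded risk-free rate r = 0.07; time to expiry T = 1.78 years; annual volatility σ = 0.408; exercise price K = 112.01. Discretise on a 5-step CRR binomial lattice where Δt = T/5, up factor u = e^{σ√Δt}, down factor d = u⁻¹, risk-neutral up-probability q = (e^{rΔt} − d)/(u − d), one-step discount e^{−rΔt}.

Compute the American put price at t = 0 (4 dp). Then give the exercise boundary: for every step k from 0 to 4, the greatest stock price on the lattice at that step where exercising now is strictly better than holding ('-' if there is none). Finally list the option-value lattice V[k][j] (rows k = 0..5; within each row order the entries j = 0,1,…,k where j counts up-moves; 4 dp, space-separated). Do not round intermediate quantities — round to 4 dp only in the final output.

price = 7.5905
boundary = - - - 75.8580 59.4673
tree:
7.5905
13.1608 2.2006
22.2265 4.4303 0.0000
36.1520 8.9194 0.0000 0.0000
52.5427 17.9570 0.0000 0.0000 0.0000
65.3918 36.1520 0.0000 0.0000 0.0000 0.0000

params: Δt=0.35600 u=1.27562 d=0.78393 q=0.49076 e^(-rΔt)=0.97539
t_5 payoffs: 65.3918 36.1520 0.0000 0.0000 0.0000 0.0000
t_4: node(4,0) S=59.4673 payoff=52.5427 vs cont=49.7859 → 52.5427 [stop]  node(4,1) S=96.7663 payoff=15.2437 vs cont=17.9570 → 17.9570 [wait]  node(4,2) S=157.4600 payoff=0.0000 vs cont=0.0000 → 0.0000 [wait]  node(4,3) S=256.2219 payoff=0.0000 vs cont=0.0000 → 0.0000 [wait]  node(4,4) S=416.9291 payoff=0.0000 vs cont=0.0000 → 0.0000 [wait]  ⇒ S*(4)=59.4673
t_3: node(3,0) S=75.8580 payoff=36.1520 vs cont=34.6940 → 36.1520 [stop]  node(3,1) S=123.4375 payoff=0.0000 vs cont=8.9194 → 8.9194 [wait]  node(3,2) S=200.8599 payoff=0.0000 vs cont=0.0000 → 0.0000 [wait]  node(3,3) S=326.8430 payoff=0.0000 vs cont=0.0000 → 0.0000 [wait]  ⇒ S*(3)=75.8580
t_2: node(2,0) S=96.7663 payoff=15.2437 vs cont=22.2265 → 22.2265 [wait]  node(2,1) S=157.4600 payoff=0.0000 vs cont=4.4303 → 4.4303 [wait]  node(2,2) S=256.2219 payoff=0.0000 vs cont=0.0000 → 0.0000 [wait]  ⇒ S*(2)=-
t_1: node(1,0) S=123.4375 payoff=0.0000 vs cont=13.1608 → 13.1608 [wait]  node(1,1) S=200.8599 payoff=0.0000 vs cont=2.2006 → 2.2006 [wait]  ⇒ S*(1)=-
t_0: node(0,0) S=157.4600 payoff=0.0000 vs cont=7.5905 → 7.5905 [wait]  ⇒ S*(0)=-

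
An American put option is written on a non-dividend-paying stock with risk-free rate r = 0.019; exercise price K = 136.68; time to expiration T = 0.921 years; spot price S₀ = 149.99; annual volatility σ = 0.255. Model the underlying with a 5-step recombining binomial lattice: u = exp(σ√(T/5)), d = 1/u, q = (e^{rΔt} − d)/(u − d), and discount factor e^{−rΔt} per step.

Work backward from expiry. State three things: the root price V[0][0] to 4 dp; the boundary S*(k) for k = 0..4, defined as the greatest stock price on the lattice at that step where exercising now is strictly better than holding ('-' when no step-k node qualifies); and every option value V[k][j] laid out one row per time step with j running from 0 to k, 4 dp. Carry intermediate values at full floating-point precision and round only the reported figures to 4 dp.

price = 7.3410
boundary = - - - 108.0120 120.5041
tree:
7.3410
11.9477 2.5729
18.8923 4.7663 0.2962
28.6680 8.7981 0.5813 0.0000
39.8652 16.1759 1.1408 0.0000 0.0000
49.9016 28.6680 2.2389 0.0000 0.0000 0.0000

Δt=0.18420, u=1.11566, d=0.89633, q=0.48865, disc=e^(-rΔt)=0.99651
k=5 terminal: V=max(K-S,0) → 49.9016 28.6680 2.2389 0.0000 0.0000 0.0000
k=4: j=0 S=96.8148 intr=39.8652 cont=39.3877 V=39.8652[EX]; j=1 S=120.5041 intr=16.1759 cont=15.6983 V=16.1759[EX]; j=2 S=149.9900 intr=0.0000 cont=1.1408 V=1.1408[hold]; j=3 S=186.6907 intr=0.0000 cont=0.0000 V=0.0000[hold]; j=4 S=232.3716 intr=0.0000 cont=0.0000 V=0.0000[hold]  S*(4)=120.5041
k=3: j=0 S=108.0120 intr=28.6680 cont=28.1905 V=28.6680[EX]; j=1 S=134.4411 intr=2.2389 cont=8.7981 V=8.7981[hold]; j=2 S=167.3372 intr=0.0000 cont=0.5813 V=0.5813[hold]; j=3 S=208.2825 intr=0.0000 cont=0.0000 V=0.0000[hold]  S*(3)=108.0120
k=2: j=0 S=120.5041 intr=16.1759 cont=18.8923 V=18.8923[hold]; j=1 S=149.9900 intr=0.0000 cont=4.7663 V=4.7663[hold]; j=2 S=186.6907 intr=0.0000 cont=0.2962 V=0.2962[hold]  S*(2)=-
k=1: j=0 S=134.4411 intr=2.2389 cont=11.9477 V=11.9477[hold]; j=1 S=167.3372 intr=0.0000 cont=2.5729 V=2.5729[hold]  S*(1)=-
k=0: j=0 S=149.9900 intr=0.0000 cont=7.3410 V=7.3410[hold]  S*(0)=-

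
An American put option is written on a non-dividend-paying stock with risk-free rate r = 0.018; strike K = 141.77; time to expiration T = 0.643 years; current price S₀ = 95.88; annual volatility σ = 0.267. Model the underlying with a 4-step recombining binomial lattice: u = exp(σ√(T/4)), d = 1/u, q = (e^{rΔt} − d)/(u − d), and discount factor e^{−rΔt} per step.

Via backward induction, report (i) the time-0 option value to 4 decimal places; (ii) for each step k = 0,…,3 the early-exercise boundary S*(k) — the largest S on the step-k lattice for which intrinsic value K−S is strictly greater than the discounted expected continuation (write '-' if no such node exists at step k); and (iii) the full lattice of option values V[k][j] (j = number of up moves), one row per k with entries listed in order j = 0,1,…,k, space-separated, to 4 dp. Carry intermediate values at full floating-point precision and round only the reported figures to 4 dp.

price = 45.8900
boundary = 95.8800 106.7135 95.8800 106.7135
tree:
45.8900
55.6237 35.0565
64.3692 45.8900 23.6526
72.2269 55.6237 35.0565 11.7696
79.2868 64.3692 45.8900 22.9990 0.0000

Δt=0.16075, u=1.11299, d=0.89848, q=0.48677, disc=e^(-rΔt)=0.99711
k=4 terminal: V=max(K-S,0) → 79.2868 64.3692 45.8900 22.9990 0.0000
k=3: j=0 S=69.5431 intr=72.2269 cont=71.8172 V=72.2269[EX]; j=1 S=86.1463 intr=55.6237 cont=55.2140 V=55.6237[EX]; j=2 S=106.7135 intr=35.0565 cont=34.6469 V=35.0565[EX]; j=3 S=132.1910 intr=9.5790 cont=11.7696 V=11.7696[hold]  S*(3)=106.7135
k=2: j=0 S=77.4008 intr=64.3692 cont=63.9596 V=64.3692[EX]; j=1 S=95.8800 intr=45.8900 cont=45.4804 V=45.8900[EX]; j=2 S=118.7710 intr=22.9990 cont=23.6526 V=23.6526[hold]  S*(2)=95.8800
k=1: j=0 S=86.1463 intr=55.6237 cont=55.2140 V=55.6237[EX]; j=1 S=106.7135 intr=35.0565 cont=34.9641 V=35.0565[EX]  S*(1)=106.7135
k=0: j=0 S=95.8800 intr=45.8900 cont=45.4804 V=45.8900[EX]  S*(0)=95.8800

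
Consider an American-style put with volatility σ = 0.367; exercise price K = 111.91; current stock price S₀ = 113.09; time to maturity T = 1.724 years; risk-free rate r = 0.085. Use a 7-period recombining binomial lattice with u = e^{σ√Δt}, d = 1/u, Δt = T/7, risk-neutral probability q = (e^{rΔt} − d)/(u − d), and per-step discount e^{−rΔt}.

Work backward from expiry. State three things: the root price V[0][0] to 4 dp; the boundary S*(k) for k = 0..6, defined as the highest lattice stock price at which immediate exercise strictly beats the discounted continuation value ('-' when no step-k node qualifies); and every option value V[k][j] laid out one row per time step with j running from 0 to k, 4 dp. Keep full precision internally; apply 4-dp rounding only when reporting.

params: Δt=0.24629 u=1.19977 d=0.83349 q=0.51235 e^(-rΔt)=0.97928
t_7 payoffs: 80.3067 66.4185 46.4271 17.6504 0.0000 0.0000 0.0000 0.0000
t_6: node(6,0) S=37.9168 payoff=73.9932 vs cont=71.6748 → 73.9932 [stop]  node(6,1) S=54.5794 payoff=57.3306 vs cont=55.0122 → 57.3306 [stop]  node(6,2) S=78.5645 payoff=33.3455 vs cont=31.0271 → 33.3455 [stop]  node(6,3) S=113.0900 payoff=0.0000 vs cont=8.4289 → 8.4289 [wait]  node(6,4) S=162.7878 payoff=0.0000 vs cont=0.0000 → 0.0000 [wait]  node(6,5) S=234.3255 payoff=0.0000 vs cont=0.0000 → 0.0000 [wait]  node(6,6) S=337.3006 payoff=0.0000 vs cont=0.0000 → 0.0000 [wait]  ⇒ S*(6)=78.5645
t_5: node(5,0) S=45.4915 payoff=66.4185 vs cont=64.1001 → 66.4185 [stop]  node(5,1) S=65.4829 payoff=46.4271 vs cont=44.1087 → 46.4271 [stop]  node(5,2) S=94.2596 payoff=17.6504 vs cont=20.1532 → 20.1532 [wait]  node(5,3) S=135.6822 payoff=0.0000 vs cont=4.0252 → 4.0252 [wait]  node(5,4) S=195.3083 payoff=0.0000 vs cont=0.0000 → 0.0000 [wait]  node(5,5) S=281.1372 payoff=0.0000 vs cont=0.0000 → 0.0000 [wait]  ⇒ S*(5)=65.4829
t_4: node(4,0) S=54.5794 payoff=57.3306 vs cont=55.0122 → 57.3306 [stop]  node(4,1) S=78.5645 payoff=33.3455 vs cont=32.2828 → 33.3455 [stop]  node(4,2) S=113.0900 payoff=0.0000 vs cont=11.6437 → 11.6437 [wait]  node(4,3) S=162.7878 payoff=0.0000 vs cont=1.9222 → 1.9222 [wait]  node(4,4) S=234.3255 payoff=0.0000 vs cont=0.0000 → 0.0000 [wait]  ⇒ S*(4)=78.5645
t_3: node(3,0) S=65.4829 payoff=46.4271 vs cont=44.1087 → 46.4271 [stop]  node(3,1) S=94.2596 payoff=17.6504 vs cont=21.7661 → 21.7661 [wait]  node(3,2) S=135.6822 payoff=0.0000 vs cont=6.5249 → 6.5249 [wait]  node(3,3) S=195.3083 payoff=0.0000 vs cont=0.9180 → 0.9180 [wait]  ⇒ S*(3)=65.4829
t_2: node(2,0) S=78.5645 payoff=33.3455 vs cont=33.0920 → 33.3455 [stop]  node(2,1) S=113.0900 payoff=0.0000 vs cont=13.6682 → 13.6682 [wait]  node(2,2) S=162.7878 payoff=0.0000 vs cont=3.5765 → 3.5765 [wait]  ⇒ S*(2)=78.5645
t_1: node(1,0) S=94.2596 payoff=17.6504 vs cont=22.7819 → 22.7819 [wait]  node(1,1) S=135.6822 payoff=0.0000 vs cont=8.3217 → 8.3217 [wait]  ⇒ S*(1)=-
t_0: node(0,0) S=113.0900 payoff=0.0000 vs cont=15.0547 → 15.0547 [wait]  ⇒ S*(0)=-

price = 15.0547
boundary = - - 78.5645 65.4829 78.5645 65.4829 78.5645
tree:
15.0547
22.7819 8.3217
33.3455 13.6682 3.5765
46.4271 21.7661 6.5249 0.9180
57.3306 33.3455 11.6437 1.9222 0.0000
66.4185 46.4271 20.1532 4.0252 0.0000 0.0000
73.9932 57.3306 33.3455 8.4289 0.0000 0.0000 0.0000
80.3067 66.4185 46.4271 17.6504 0.0000 0.0000 0.0000 0.0000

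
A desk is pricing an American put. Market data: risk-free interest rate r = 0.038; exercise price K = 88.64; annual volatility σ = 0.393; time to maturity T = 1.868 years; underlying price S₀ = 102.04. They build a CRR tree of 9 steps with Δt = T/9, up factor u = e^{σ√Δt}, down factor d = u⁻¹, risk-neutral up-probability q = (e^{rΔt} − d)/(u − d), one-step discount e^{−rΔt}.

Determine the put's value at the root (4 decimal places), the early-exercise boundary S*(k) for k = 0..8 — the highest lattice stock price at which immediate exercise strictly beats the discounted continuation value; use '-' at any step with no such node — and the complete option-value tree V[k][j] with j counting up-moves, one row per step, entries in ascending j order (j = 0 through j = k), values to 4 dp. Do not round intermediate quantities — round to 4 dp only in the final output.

params: Δt=0.20756 u=1.19607 d=0.83607 q=0.47735 e^(-rΔt)=0.99214
t_9 payoffs: 68.2719 59.5016 46.9548 29.0056 3.3275 0.0000 0.0000 0.0000 0.0000 0.0000
t_8: node(8,0) S=24.3617 payoff=64.2783 vs cont=63.5819 → 64.2783 [stop]  node(8,1) S=34.8517 payoff=53.7883 vs cont=53.0920 → 53.7883 [stop]  node(8,2) S=49.8585 payoff=38.7815 vs cont=38.0851 → 38.7815 [stop]  node(8,3) S=71.3271 payoff=17.3129 vs cont=16.6165 → 17.3129 [stop]  node(8,4) S=102.0400 payoff=0.0000 vs cont=1.7254 → 1.7254 [wait]  node(8,5) S=145.9776 payoff=0.0000 vs cont=0.0000 → 0.0000 [wait]  node(8,6) S=208.8342 payoff=0.0000 vs cont=0.0000 → 0.0000 [wait]  node(8,7) S=298.7565 payoff=0.0000 vs cont=0.0000 → 0.0000 [wait]  node(8,8) S=427.3985 payoff=0.0000 vs cont=0.0000 → 0.0000 [wait]  ⇒ S*(8)=71.3271
t_7: node(7,0) S=29.1384 payoff=59.5016 vs cont=58.8052 → 59.5016 [stop]  node(7,1) S=41.6852 payoff=46.9548 vs cont=46.2585 → 46.9548 [stop]  node(7,2) S=59.6344 payoff=29.0056 vs cont=28.3092 → 29.0056 [stop]  node(7,3) S=85.3125 payoff=3.3275 vs cont=9.7946 → 9.7946 [wait]  node(7,4) S=122.0473 payoff=0.0000 vs cont=0.8947 → 0.8947 [wait]  node(7,5) S=174.5999 payoff=0.0000 vs cont=0.0000 → 0.0000 [wait]  node(7,6) S=249.7811 payoff=0.0000 vs cont=0.0000 → 0.0000 [wait]  node(7,7) S=357.3347 payoff=0.0000 vs cont=0.0000 → 0.0000 [wait]  ⇒ S*(7)=59.6344
t_6: node(6,0) S=34.8517 payoff=53.7883 vs cont=53.0920 → 53.7883 [stop]  node(6,1) S=49.8585 payoff=38.7815 vs cont=38.0851 → 38.7815 [stop]  node(6,2) S=71.3271 payoff=17.3129 vs cont=19.6793 → 19.6793 [wait]  node(6,3) S=102.0400 payoff=0.0000 vs cont=5.5026 → 5.5026 [wait]  node(6,4) S=145.9776 payoff=0.0000 vs cont=0.4639 → 0.4639 [wait]  node(6,5) S=208.8342 payoff=0.0000 vs cont=0.0000 → 0.0000 [wait]  node(6,6) S=298.7565 payoff=0.0000 vs cont=0.0000 → 0.0000 [wait]  ⇒ S*(6)=49.8585
t_5: node(5,0) S=41.6852 payoff=46.9548 vs cont=46.2585 → 46.9548 [stop]  node(5,1) S=59.6344 payoff=29.0056 vs cont=29.4300 → 29.4300 [wait]  node(5,2) S=85.3125 payoff=3.3275 vs cont=12.8106 → 12.8106 [wait]  node(5,3) S=122.0473 payoff=0.0000 vs cont=3.0731 → 3.0731 [wait]  node(5,4) S=174.5999 payoff=0.0000 vs cont=0.2406 → 0.2406 [wait]  node(5,5) S=249.7811 payoff=0.0000 vs cont=0.0000 → 0.0000 [wait]  ⇒ S*(5)=41.6852
t_4: node(4,0) S=49.8585 payoff=38.7815 vs cont=38.2861 → 38.7815 [stop]  node(4,1) S=71.3271 payoff=17.3129 vs cont=21.3278 → 21.3278 [wait]  node(4,2) S=102.0400 payoff=0.0000 vs cont=8.0982 → 8.0982 [wait]  node(4,3) S=145.9776 payoff=0.0000 vs cont=1.7074 → 1.7074 [wait]  node(4,4) S=208.8342 payoff=0.0000 vs cont=0.1247 → 0.1247 [wait]  ⇒ S*(4)=49.8585
t_3: node(3,0) S=59.6344 payoff=29.0056 vs cont=30.2107 → 30.2107 [wait]  node(3,1) S=85.3125 payoff=3.3275 vs cont=14.8947 → 14.8947 [wait]  node(3,2) S=122.0473 payoff=0.0000 vs cont=5.0079 → 5.0079 [wait]  node(3,3) S=174.5999 payoff=0.0000 vs cont=0.9445 → 0.9445 [wait]  ⇒ S*(3)=-
t_2: node(2,0) S=71.3271 payoff=17.3129 vs cont=22.7196 → 22.7196 [wait]  node(2,1) S=102.0400 payoff=0.0000 vs cont=10.0953 → 10.0953 [wait]  node(2,2) S=145.9776 payoff=0.0000 vs cont=3.0441 → 3.0441 [wait]  ⇒ S*(2)=-
t_1: node(1,0) S=85.3125 payoff=3.3275 vs cont=16.5622 → 16.5622 [wait]  node(1,1) S=122.0473 payoff=0.0000 vs cont=6.6765 → 6.6765 [wait]  ⇒ S*(1)=-
t_0: node(0,0) S=102.0400 payoff=0.0000 vs cont=11.7502 → 11.7502 [wait]  ⇒ S*(0)=-

price = 11.7502
boundary = - - - - 49.8585 41.6852 49.8585 59.6344 71.3271
tree:
11.7502
16.5622 6.6765
22.7196 10.0953 3.0441
30.2107 14.8947 5.0079 0.9445
38.7815 21.3278 8.0982 1.7074 0.1247
46.9548 29.4300 12.8106 3.0731 0.2406 0.0000
53.7883 38.7815 19.6793 5.5026 0.4639 0.0000 0.0000
59.5016 46.9548 29.0056 9.7946 0.8947 0.0000 0.0000 0.0000
64.2783 53.7883 38.7815 17.3129 1.7254 0.0000 0.0000 0.0000 0.0000
68.2719 59.5016 46.9548 29.0056 3.3275 0.0000 0.0000 0.0000 0.0000 0.0000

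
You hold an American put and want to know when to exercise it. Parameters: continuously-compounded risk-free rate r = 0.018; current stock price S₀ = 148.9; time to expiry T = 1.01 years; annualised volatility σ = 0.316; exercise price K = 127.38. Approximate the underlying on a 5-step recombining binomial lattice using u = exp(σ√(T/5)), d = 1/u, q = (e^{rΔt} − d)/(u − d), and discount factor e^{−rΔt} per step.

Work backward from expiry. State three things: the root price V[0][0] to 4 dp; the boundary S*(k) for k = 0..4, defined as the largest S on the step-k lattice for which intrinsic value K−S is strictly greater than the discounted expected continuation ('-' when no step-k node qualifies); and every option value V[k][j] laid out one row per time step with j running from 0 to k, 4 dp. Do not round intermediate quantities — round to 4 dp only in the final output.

Δt=0.20200  u=1.15260  d=0.86760  q=0.47733  discount=0.99637
step 5 (expiry): payoffs max(K−S,0) = 54.1831 30.1381 0.0000 0.0000 0.0000 0.0000
step 4: (k=4,j=0): S=84.3671, (K−S)⁺=43.0129, hold=42.5506 ⇒ V=43.0129 exercise | (k=4,j=1): S=112.0815, (K−S)⁺=15.2985, hold=15.6950 ⇒ V=15.6950 continue | (k=4,j=2): S=148.9000, (K−S)⁺=0.0000, hold=0.0000 ⇒ V=0.0000 continue | (k=4,j=3): S=197.8133, (K−S)⁺=0.0000, hold=0.0000 ⇒ V=0.0000 continue | (k=4,j=4): S=262.7945, (K−S)⁺=0.0000, hold=0.0000 ⇒ V=0.0000 continue  boundary S*=84.3671
step 3: (k=3,j=0): S=97.2419, (K−S)⁺=30.1381, hold=29.8643 ⇒ V=30.1381 exercise | (k=3,j=1): S=129.1857, (K−S)⁺=0.0000, hold=8.1734 ⇒ V=8.1734 continue | (k=3,j=2): S=171.6228, (K−S)⁺=0.0000, hold=0.0000 ⇒ V=0.0000 continue | (k=3,j=3): S=228.0005, (K−S)⁺=0.0000, hold=0.0000 ⇒ V=0.0000 continue  boundary S*=97.2419
step 2: (k=2,j=0): S=112.0815, (K−S)⁺=15.2985, hold=19.5823 ⇒ V=19.5823 continue | (k=2,j=1): S=148.9000, (K−S)⁺=0.0000, hold=4.2565 ⇒ V=4.2565 continue | (k=2,j=2): S=197.8133, (K−S)⁺=0.0000, hold=0.0000 ⇒ V=0.0000 continue  boundary S*=-
step 1: (k=1,j=0): S=129.1857, (K−S)⁺=0.0000, hold=12.2222 ⇒ V=12.2222 continue | (k=1,j=1): S=171.6228, (K−S)⁺=0.0000, hold=2.2166 ⇒ V=2.2166 continue  boundary S*=-
step 0: (k=0,j=0): S=148.9000, (K−S)⁺=0.0000, hold=7.4192 ⇒ V=7.4192 continue  boundary S*=-

price = 7.4192
boundary = - - - 97.2419 84.3671
tree:
7.4192
12.2222 2.2166
19.5823 4.2565 0.0000
30.1381 8.1734 0.0000 0.0000
43.0129 15.6950 0.0000 0.0000 0.0000
54.1831 30.1381 0.0000 0.0000 0.0000 0.0000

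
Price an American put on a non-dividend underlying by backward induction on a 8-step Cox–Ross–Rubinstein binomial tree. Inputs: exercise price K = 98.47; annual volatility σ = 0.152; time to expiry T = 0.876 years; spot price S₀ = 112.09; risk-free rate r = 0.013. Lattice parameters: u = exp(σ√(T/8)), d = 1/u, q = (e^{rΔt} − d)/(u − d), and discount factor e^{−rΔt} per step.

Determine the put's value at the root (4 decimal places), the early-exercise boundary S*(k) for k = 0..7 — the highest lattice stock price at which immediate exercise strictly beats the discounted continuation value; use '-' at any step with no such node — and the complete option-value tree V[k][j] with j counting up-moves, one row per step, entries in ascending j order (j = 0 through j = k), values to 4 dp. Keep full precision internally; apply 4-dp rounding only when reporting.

price = 1.2984
boundary = - - - - - - 82.8900 87.1658
tree:
1.2984
2.1228 0.4828
3.3937 0.8659 0.1035
5.2784 1.5306 0.2079 0.0000
7.9336 2.6549 0.4177 0.0000 0.0000
11.4223 4.4895 0.8393 0.0000 0.0000 0.0000
15.5800 7.3233 1.6864 0.0000 0.0000 0.0000 0.0000
19.6461 11.3042 3.3883 0.0000 0.0000 0.0000 0.0000 0.0000
23.5127 15.5800 6.8078 0.0000 0.0000 0.0000 0.0000 0.0000 0.0000

params: Δt=0.10950 u=1.05158 d=0.95095 q=0.50158 e^(-rΔt)=0.99858
t_8 payoffs: 23.5127 15.5800 6.8078 0.0000 0.0000 0.0000 0.0000 0.0000 0.0000
t_7: node(7,0) S=78.8239 payoff=19.6461 vs cont=19.5060 → 19.6461 [stop]  node(7,1) S=87.1658 payoff=11.3042 vs cont=11.1641 → 11.3042 [stop]  node(7,2) S=96.3905 payoff=2.0795 vs cont=3.3883 → 3.3883 [wait]  node(7,3) S=106.5915 payoff=0.0000 vs cont=0.0000 → 0.0000 [wait]  node(7,4) S=117.8721 payoff=0.0000 vs cont=0.0000 → 0.0000 [wait]  node(7,5) S=130.3465 payoff=0.0000 vs cont=0.0000 → 0.0000 [wait]  node(7,6) S=144.1410 payoff=0.0000 vs cont=0.0000 → 0.0000 [wait]  node(7,7) S=159.3954 payoff=0.0000 vs cont=0.0000 → 0.0000 [wait]  ⇒ S*(7)=87.1658
t_6: node(6,0) S=82.8900 payoff=15.5800 vs cont=15.4399 → 15.5800 [stop]  node(6,1) S=91.6622 payoff=6.8078 vs cont=7.3233 → 7.3233 [wait]  node(6,2) S=101.3628 payoff=0.0000 vs cont=1.6864 → 1.6864 [wait]  node(6,3) S=112.0900 payoff=0.0000 vs cont=0.0000 → 0.0000 [wait]  node(6,4) S=123.9525 payoff=0.0000 vs cont=0.0000 → 0.0000 [wait]  node(6,5) S=137.0703 payoff=0.0000 vs cont=0.0000 → 0.0000 [wait]  node(6,6) S=151.5764 payoff=0.0000 vs cont=0.0000 → 0.0000 [wait]  ⇒ S*(6)=82.8900
t_5: node(5,0) S=87.1658 payoff=11.3042 vs cont=11.4223 → 11.4223 [wait]  node(5,1) S=96.3905 payoff=2.0795 vs cont=4.4895 → 4.4895 [wait]  node(5,2) S=106.5915 payoff=0.0000 vs cont=0.8393 → 0.8393 [wait]  node(5,3) S=117.8721 payoff=0.0000 vs cont=0.0000 → 0.0000 [wait]  node(5,4) S=130.3465 payoff=0.0000 vs cont=0.0000 → 0.0000 [wait]  node(5,5) S=144.1410 payoff=0.0000 vs cont=0.0000 → 0.0000 [wait]  ⇒ S*(5)=-
t_4: node(4,0) S=91.6622 payoff=6.8078 vs cont=7.9336 → 7.9336 [wait]  node(4,1) S=101.3628 payoff=0.0000 vs cont=2.6549 → 2.6549 [wait]  node(4,2) S=112.0900 payoff=0.0000 vs cont=0.4177 → 0.4177 [wait]  node(4,3) S=123.9525 payoff=0.0000 vs cont=0.0000 → 0.0000 [wait]  node(4,4) S=137.0703 payoff=0.0000 vs cont=0.0000 → 0.0000 [wait]  ⇒ S*(4)=-
t_3: node(3,0) S=96.3905 payoff=2.0795 vs cont=5.2784 → 5.2784 [wait]  node(3,1) S=106.5915 payoff=0.0000 vs cont=1.5306 → 1.5306 [wait]  node(3,2) S=117.8721 payoff=0.0000 vs cont=0.2079 → 0.2079 [wait]  node(3,3) S=130.3465 payoff=0.0000 vs cont=0.0000 → 0.0000 [wait]  ⇒ S*(3)=-
t_2: node(2,0) S=101.3628 payoff=0.0000 vs cont=3.3937 → 3.3937 [wait]  node(2,1) S=112.0900 payoff=0.0000 vs cont=0.8659 → 0.8659 [wait]  node(2,2) S=123.9525 payoff=0.0000 vs cont=0.1035 → 0.1035 [wait]  ⇒ S*(2)=-
t_1: node(1,0) S=106.5915 payoff=0.0000 vs cont=2.1228 → 2.1228 [wait]  node(1,1) S=117.8721 payoff=0.0000 vs cont=0.4828 → 0.4828 [wait]  ⇒ S*(1)=-
t_0: node(0,0) S=112.0900 payoff=0.0000 vs cont=1.2984 → 1.2984 [wait]  ⇒ S*(0)=-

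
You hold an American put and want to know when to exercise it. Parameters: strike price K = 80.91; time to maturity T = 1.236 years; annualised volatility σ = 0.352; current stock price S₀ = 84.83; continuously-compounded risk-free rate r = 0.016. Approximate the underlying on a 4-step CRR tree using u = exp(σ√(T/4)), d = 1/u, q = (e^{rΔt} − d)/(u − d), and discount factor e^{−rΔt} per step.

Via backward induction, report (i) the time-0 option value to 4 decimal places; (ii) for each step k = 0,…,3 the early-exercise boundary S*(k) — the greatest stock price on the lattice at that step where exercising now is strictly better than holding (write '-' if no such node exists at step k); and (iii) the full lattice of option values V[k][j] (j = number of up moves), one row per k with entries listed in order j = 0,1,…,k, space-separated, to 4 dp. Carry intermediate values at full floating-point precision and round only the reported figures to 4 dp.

price = 10.0777
boundary = - - - 47.1645
tree:
10.0777
15.7944 3.5769
23.8039 6.7043 0.0000
33.7455 12.5658 0.0000 0.0000
42.1273 23.5521 0.0000 0.0000 0.0000

params: Δt=0.30900 u=1.21612 d=0.82228 q=0.46382 e^(-rΔt)=0.99507
t_4 payoffs: 42.1273 23.5521 0.0000 0.0000 0.0000
t_3: node(3,0) S=47.1645 payoff=33.7455 vs cont=33.3464 → 33.7455 [stop]  node(3,1) S=69.7544 payoff=11.1556 vs cont=12.5658 → 12.5658 [wait]  node(3,2) S=103.1638 payoff=0.0000 vs cont=0.0000 → 0.0000 [wait]  node(3,3) S=152.5750 payoff=0.0000 vs cont=0.0000 → 0.0000 [wait]  ⇒ S*(3)=47.1645
t_2: node(2,0) S=57.3579 payoff=23.5521 vs cont=23.8039 → 23.8039 [wait]  node(2,1) S=84.8300 payoff=0.0000 vs cont=6.7043 → 6.7043 [wait]  node(2,2) S=125.4600 payoff=0.0000 vs cont=0.0000 → 0.0000 [wait]  ⇒ S*(2)=-
t_1: node(1,0) S=69.7544 payoff=11.1556 vs cont=15.7944 → 15.7944 [wait]  node(1,1) S=103.1638 payoff=0.0000 vs cont=3.5769 → 3.5769 [wait]  ⇒ S*(1)=-
t_0: node(0,0) S=84.8300 payoff=0.0000 vs cont=10.0777 → 10.0777 [wait]  ⇒ S*(0)=-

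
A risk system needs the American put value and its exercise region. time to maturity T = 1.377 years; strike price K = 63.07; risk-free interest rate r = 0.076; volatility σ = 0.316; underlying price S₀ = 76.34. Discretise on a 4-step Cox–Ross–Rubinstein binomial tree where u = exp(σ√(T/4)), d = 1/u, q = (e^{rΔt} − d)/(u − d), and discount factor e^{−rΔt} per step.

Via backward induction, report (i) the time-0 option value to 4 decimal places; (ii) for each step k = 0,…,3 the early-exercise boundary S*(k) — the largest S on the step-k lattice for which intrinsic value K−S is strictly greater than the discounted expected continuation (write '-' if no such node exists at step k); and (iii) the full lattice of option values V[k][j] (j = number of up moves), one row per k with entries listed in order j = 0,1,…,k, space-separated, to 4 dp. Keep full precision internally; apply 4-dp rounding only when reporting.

Δt=0.34425, u=1.20371, d=0.83077, q=0.52486, disc=e^(-rΔt)=0.97418
k=4 terminal: V=max(K-S,0) → 26.7062 10.3822 0.0000 0.0000 0.0000
k=3: j=0 S=43.7713 intr=19.2987 cont=17.6700 V=19.2987[EX]; j=1 S=63.4207 intr=0.0000 cont=4.8056 V=4.8056[hold]; j=2 S=91.8910 intr=0.0000 cont=0.0000 V=0.0000[hold]; j=3 S=133.1419 intr=0.0000 cont=0.0000 V=0.0000[hold]  S*(3)=43.7713
k=2: j=0 S=52.6878 intr=10.3822 cont=11.3899 V=11.3899[hold]; j=1 S=76.3400 intr=0.0000 cont=2.2244 V=2.2244[hold]; j=2 S=110.6099 intr=0.0000 cont=0.0000 V=0.0000[hold]  S*(2)=-
k=1: j=0 S=63.4207 intr=0.0000 cont=6.4094 V=6.4094[hold]; j=1 S=91.8910 intr=0.0000 cont=1.0296 V=1.0296[hold]  S*(1)=-
k=0: j=0 S=76.3400 intr=0.0000 cont=3.4931 V=3.4931[hold]  S*(0)=-

price = 3.4931
boundary = - - - 43.7713
tree:
3.4931
6.4094 1.0296
11.3899 2.2244 0.0000
19.2987 4.8056 0.0000 0.0000
26.7062 10.3822 0.0000 0.0000 0.0000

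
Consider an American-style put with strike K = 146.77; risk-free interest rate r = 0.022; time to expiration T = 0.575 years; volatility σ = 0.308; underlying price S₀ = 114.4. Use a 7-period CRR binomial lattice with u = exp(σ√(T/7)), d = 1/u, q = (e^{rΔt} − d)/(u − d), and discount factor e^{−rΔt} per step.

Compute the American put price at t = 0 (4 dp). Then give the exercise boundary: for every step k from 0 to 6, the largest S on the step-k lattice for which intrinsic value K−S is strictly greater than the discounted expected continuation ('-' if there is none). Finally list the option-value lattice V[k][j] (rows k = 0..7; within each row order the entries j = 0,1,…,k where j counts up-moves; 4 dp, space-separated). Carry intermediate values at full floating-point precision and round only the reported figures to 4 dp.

price = 33.4818
boundary = - 104.7343 95.8852 104.7343 114.4000 104.7343 114.4000
tree:
33.4818
42.0357 24.6376
50.8848 32.8587 16.1096
58.9862 42.0357 23.3589 8.5689
66.4031 50.8848 32.3700 13.9978 2.9087
73.1933 58.9862 42.0357 21.9681 5.6934 0.0000
79.4098 66.4031 50.8848 32.3700 11.1438 0.0000 0.0000
85.1011 73.1933 58.9862 42.0357 21.8123 0.0000 0.0000 0.0000

Δt=0.08214, u=1.09229, d=0.91551, q=0.48818, disc=e^(-rΔt)=0.99819
k=7 terminal: V=max(K-S,0) → 85.1011 73.1933 58.9862 42.0357 21.8123 0.0000 0.0000 0.0000
k=6: j=0 S=67.3602 intr=79.4098 cont=79.1449 V=79.4098[EX]; j=1 S=80.3669 intr=66.4031 cont=66.1381 V=66.4031[EX]; j=2 S=95.8852 intr=50.8848 cont=50.6198 V=50.8848[EX]; j=3 S=114.4000 intr=32.3700 cont=32.1050 V=32.3700[EX]; j=4 S=136.4898 intr=10.2802 cont=11.1438 V=11.1438[hold]; j=5 S=162.8451 intr=0.0000 cont=0.0000 V=0.0000[hold]; j=6 S=194.2893 intr=0.0000 cont=0.0000 V=0.0000[hold]  S*(6)=114.4000
k=5: j=0 S=73.5767 intr=73.1933 cont=72.9283 V=73.1933[EX]; j=1 S=87.7838 intr=58.9862 cont=58.7212 V=58.9862[EX]; j=2 S=104.7343 intr=42.0357 cont=41.7707 V=42.0357[EX]; j=3 S=124.9577 intr=21.8123 cont=21.9681 V=21.9681[hold]; j=4 S=149.0862 intr=0.0000 cont=5.6934 V=5.6934[hold]; j=5 S=177.8737 intr=0.0000 cont=0.0000 V=0.0000[hold]  S*(5)=104.7343
k=4: j=0 S=80.3669 intr=66.4031 cont=66.1381 V=66.4031[EX]; j=1 S=95.8852 intr=50.8848 cont=50.6198 V=50.8848[EX]; j=2 S=114.4000 intr=32.3700 cont=32.1810 V=32.3700[EX]; j=3 S=136.4898 intr=10.2802 cont=13.9978 V=13.9978[hold]; j=4 S=162.8451 intr=0.0000 cont=2.9087 V=2.9087[hold]  S*(4)=114.4000
k=3: j=0 S=87.7838 intr=58.9862 cont=58.7212 V=58.9862[EX]; j=1 S=104.7343 intr=42.0357 cont=41.7707 V=42.0357[EX]; j=2 S=124.9577 intr=21.8123 cont=23.3589 V=23.3589[hold]; j=3 S=149.0862 intr=0.0000 cont=8.5689 V=8.5689[hold]  S*(3)=104.7343
k=2: j=0 S=95.8852 intr=50.8848 cont=50.6198 V=50.8848[EX]; j=1 S=114.4000 intr=32.3700 cont=32.8587 V=32.8587[hold]; j=2 S=136.4898 intr=10.2802 cont=16.1096 V=16.1096[hold]  S*(2)=95.8852
k=1: j=0 S=104.7343 intr=42.0357 cont=42.0088 V=42.0357[EX]; j=1 S=124.9577 intr=21.8123 cont=24.6376 V=24.6376[hold]  S*(1)=104.7343
k=0: j=0 S=114.4000 intr=32.3700 cont=33.4818 V=33.4818[hold]  S*(0)=-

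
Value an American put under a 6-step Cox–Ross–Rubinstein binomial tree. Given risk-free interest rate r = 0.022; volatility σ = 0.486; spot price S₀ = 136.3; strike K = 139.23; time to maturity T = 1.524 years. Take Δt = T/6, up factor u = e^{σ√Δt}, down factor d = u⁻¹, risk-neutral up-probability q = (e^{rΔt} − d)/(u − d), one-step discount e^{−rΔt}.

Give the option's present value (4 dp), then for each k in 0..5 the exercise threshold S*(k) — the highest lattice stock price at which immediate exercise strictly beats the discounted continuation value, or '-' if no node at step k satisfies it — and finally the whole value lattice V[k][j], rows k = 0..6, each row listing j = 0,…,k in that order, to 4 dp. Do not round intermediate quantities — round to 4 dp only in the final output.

Δt=0.25400, u=1.27754, d=0.78275, q=0.45040, disc=e^(-rΔt)=0.99443
k=6 terminal: V=max(K-S,0) → 107.8792 88.0621 55.7184 2.9300 0.0000 0.0000 0.0000
k=5: j=0 S=40.0519 intr=99.1781 cont=98.4022 V=99.1781[EX]; j=1 S=65.3691 intr=73.8609 cont=73.0851 V=73.8609[EX]; j=2 S=106.6894 intr=32.5406 cont=31.7647 V=32.5406[EX]; j=3 S=174.1287 intr=0.0000 cont=1.6014 V=1.6014[hold]; j=4 S=284.1969 intr=0.0000 cont=0.0000 V=0.0000[hold]; j=5 S=463.8400 intr=0.0000 cont=0.0000 V=0.0000[hold]  S*(5)=106.6894
k=4: j=0 S=51.1679 intr=88.0621 cont=87.2862 V=88.0621[EX]; j=1 S=83.5116 intr=55.7184 cont=54.9425 V=55.7184[EX]; j=2 S=136.3000 intr=2.9300 cont=18.5020 V=18.5020[hold]; j=3 S=222.4564 intr=0.0000 cont=0.8752 V=0.8752[hold]; j=4 S=363.0728 intr=0.0000 cont=0.0000 V=0.0000[hold]  S*(4)=83.5116
k=3: j=0 S=65.3691 intr=73.8609 cont=73.0851 V=73.8609[EX]; j=1 S=106.6894 intr=32.5406 cont=38.7392 V=38.7392[hold]; j=2 S=174.1287 intr=0.0000 cont=10.5041 V=10.5041[hold]; j=3 S=284.1969 intr=0.0000 cont=0.4783 V=0.4783[hold]  S*(3)=65.3691
k=2: j=0 S=83.5116 intr=55.7184 cont=57.7188 V=57.7188[hold]; j=1 S=136.3000 intr=2.9300 cont=25.8772 V=25.8772[hold]; j=2 S=222.4564 intr=0.0000 cont=5.9552 V=5.9552[hold]  S*(2)=-
k=1: j=0 S=106.6894 intr=32.5406 cont=43.1358 V=43.1358[hold]; j=1 S=174.1287 intr=0.0000 cont=16.8102 V=16.8102[hold]  S*(1)=-
k=0: j=0 S=136.3000 intr=2.9300 cont=31.1046 V=31.1046[hold]  S*(0)=-

price = 31.1046
boundary = - - - 65.3691 83.5116 106.6894
tree:
31.1046
43.1358 16.8102
57.7188 25.8772 5.9552
73.8609 38.7392 10.5041 0.4783
88.0621 55.7184 18.5020 0.8752 0.0000
99.1781 73.8609 32.5406 1.6014 0.0000 0.0000
107.8792 88.0621 55.7184 2.9300 0.0000 0.0000 0.0000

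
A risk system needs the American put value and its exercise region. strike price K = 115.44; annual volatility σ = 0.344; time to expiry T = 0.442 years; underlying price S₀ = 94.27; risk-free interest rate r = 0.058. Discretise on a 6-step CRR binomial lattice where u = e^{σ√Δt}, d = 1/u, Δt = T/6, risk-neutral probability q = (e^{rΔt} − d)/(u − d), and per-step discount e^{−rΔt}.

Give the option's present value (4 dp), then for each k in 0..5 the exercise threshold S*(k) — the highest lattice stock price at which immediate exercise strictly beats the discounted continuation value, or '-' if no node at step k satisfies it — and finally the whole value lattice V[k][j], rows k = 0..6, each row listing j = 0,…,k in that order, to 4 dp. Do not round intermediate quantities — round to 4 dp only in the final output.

params: Δt=0.07367 u=1.09786 d=0.91086 q=0.49957 e^(-rΔt)=0.99574
t_6 payoffs: 61.6030 50.5499 37.2276 21.1700 1.8157 0.0000 0.0000
t_5: node(5,0) S=59.1057 payoff=56.3343 vs cont=55.8421 → 56.3343 [stop]  node(5,1) S=71.2405 payoff=44.1995 vs cont=43.7073 → 44.1995 [stop]  node(5,2) S=85.8667 payoff=29.5733 vs cont=29.0811 → 29.5733 [stop]  node(5,3) S=103.4957 payoff=11.9443 vs cont=11.4521 → 11.9443 [stop]  node(5,4) S=124.7441 payoff=0.0000 vs cont=0.9048 → 0.9048 [wait]  node(5,5) S=150.3549 payoff=0.0000 vs cont=0.0000 → 0.0000 [wait]  ⇒ S*(5)=103.4957
t_4: node(4,0) S=64.8901 payoff=50.5499 vs cont=50.0578 → 50.5499 [stop]  node(4,1) S=78.2124 payoff=37.2276 vs cont=36.7354 → 37.2276 [stop]  node(4,2) S=94.2700 payoff=21.1700 vs cont=20.6778 → 21.1700 [stop]  node(4,3) S=113.6243 payoff=1.8157 vs cont=6.4018 → 6.4018 [wait]  node(4,4) S=136.9521 payoff=0.0000 vs cont=0.4508 → 0.4508 [wait]  ⇒ S*(4)=94.2700
t_3: node(3,0) S=71.2405 payoff=44.1995 vs cont=43.7073 → 44.1995 [stop]  node(3,1) S=85.8667 payoff=29.5733 vs cont=29.0811 → 29.5733 [stop]  node(3,2) S=103.4957 payoff=11.9443 vs cont=13.7334 → 13.7334 [wait]  node(3,3) S=124.7441 payoff=0.0000 vs cont=3.4143 → 3.4143 [wait]  ⇒ S*(3)=85.8667
t_2: node(2,0) S=78.2124 payoff=37.2276 vs cont=36.7354 → 37.2276 [stop]  node(2,1) S=94.2700 payoff=21.1700 vs cont=21.5678 → 21.5678 [wait]  node(2,2) S=113.6243 payoff=1.8157 vs cont=8.5417 → 8.5417 [wait]  ⇒ S*(2)=78.2124
t_1: node(1,0) S=85.8667 payoff=29.5733 vs cont=29.2790 → 29.5733 [stop]  node(1,1) S=103.4957 payoff=11.9443 vs cont=14.9961 → 14.9961 [wait]  ⇒ S*(1)=85.8667
t_0: node(0,0) S=94.2700 payoff=21.1700 vs cont=22.1959 → 22.1959 [wait]  ⇒ S*(0)=-

price = 22.1959
boundary = - 85.8667 78.2124 85.8667 94.2700 103.4957
tree:
22.1959
29.5733 14.9961
37.2276 21.5678 8.5417
44.1995 29.5733 13.7334 3.4143
50.5499 37.2276 21.1700 6.4018 0.4508
56.3343 44.1995 29.5733 11.9443 0.9048 0.0000
61.6030 50.5499 37.2276 21.1700 1.8157 0.0000 0.0000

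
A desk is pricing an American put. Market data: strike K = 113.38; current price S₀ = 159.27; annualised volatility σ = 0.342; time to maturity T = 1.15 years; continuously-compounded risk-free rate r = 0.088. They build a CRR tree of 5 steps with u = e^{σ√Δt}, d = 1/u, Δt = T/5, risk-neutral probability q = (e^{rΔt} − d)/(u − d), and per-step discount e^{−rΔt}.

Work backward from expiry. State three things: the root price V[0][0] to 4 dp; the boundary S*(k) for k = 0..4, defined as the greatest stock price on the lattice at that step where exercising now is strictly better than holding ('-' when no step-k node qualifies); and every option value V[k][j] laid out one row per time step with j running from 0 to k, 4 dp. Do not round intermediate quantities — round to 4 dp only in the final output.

Δt=0.23000  u=1.17823  d=0.84873  q=0.52114  discount=0.97996
step 5 (expiry): payoffs max(K−S,0) = 43.2386 16.0070 0.0000 0.0000 0.0000 0.0000
step 4: (k=4,j=0): S=82.6431, (K−S)⁺=30.7369, hold=28.4652 ⇒ V=30.7369 exercise | (k=4,j=1): S=114.7282, (K−S)⁺=0.0000, hold=7.5116 ⇒ V=7.5116 continue | (k=4,j=2): S=159.2700, (K−S)⁺=0.0000, hold=0.0000 ⇒ V=0.0000 continue | (k=4,j=3): S=221.1046, (K−S)⁺=0.0000, hold=0.0000 ⇒ V=0.0000 continue | (k=4,j=4): S=306.9456, (K−S)⁺=0.0000, hold=0.0000 ⇒ V=0.0000 continue  boundary S*=82.6431
step 3: (k=3,j=0): S=97.3730, (K−S)⁺=16.0070, hold=18.2600 ⇒ V=18.2600 continue | (k=3,j=1): S=135.1768, (K−S)⁺=0.0000, hold=3.5249 ⇒ V=3.5249 continue | (k=3,j=2): S=187.6575, (K−S)⁺=0.0000, hold=0.0000 ⇒ V=0.0000 continue | (k=3,j=3): S=260.5131, (K−S)⁺=0.0000, hold=0.0000 ⇒ V=0.0000 continue  boundary S*=-
step 2: (k=2,j=0): S=114.7282, (K−S)⁺=0.0000, hold=10.3690 ⇒ V=10.3690 continue | (k=2,j=1): S=159.2700, (K−S)⁺=0.0000, hold=1.6541 ⇒ V=1.6541 continue | (k=2,j=2): S=221.1046, (K−S)⁺=0.0000, hold=0.0000 ⇒ V=0.0000 continue  boundary S*=-
step 1: (k=1,j=0): S=135.1768, (K−S)⁺=0.0000, hold=5.7106 ⇒ V=5.7106 continue | (k=1,j=1): S=187.6575, (K−S)⁺=0.0000, hold=0.7762 ⇒ V=0.7762 continue  boundary S*=-
step 0: (k=0,j=0): S=159.2700, (K−S)⁺=0.0000, hold=3.0762 ⇒ V=3.0762 continue  boundary S*=-

price = 3.0762
boundary = - - - - 82.6431
tree:
3.0762
5.7106 0.7762
10.3690 1.6541 0.0000
18.2600 3.5249 0.0000 0.0000
30.7369 7.5116 0.0000 0.0000 0.0000
43.2386 16.0070 0.0000 0.0000 0.0000 0.0000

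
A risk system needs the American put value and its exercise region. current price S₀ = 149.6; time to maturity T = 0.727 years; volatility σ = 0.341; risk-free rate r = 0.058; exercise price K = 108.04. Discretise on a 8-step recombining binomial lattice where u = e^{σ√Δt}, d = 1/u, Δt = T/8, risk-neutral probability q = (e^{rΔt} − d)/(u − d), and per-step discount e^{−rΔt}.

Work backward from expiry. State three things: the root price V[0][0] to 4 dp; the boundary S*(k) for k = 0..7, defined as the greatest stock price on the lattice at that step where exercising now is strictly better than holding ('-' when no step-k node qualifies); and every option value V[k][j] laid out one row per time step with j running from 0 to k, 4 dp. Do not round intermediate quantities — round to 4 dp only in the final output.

Δt=0.09087  u=1.10827  d=0.90231  q=0.49998  discount=0.99474
step 8 (expiry): payoffs max(K−S,0) = 42.3073 27.3037 8.8754 0.0000 0.0000 0.0000 0.0000 0.0000 0.0000
step 7: (k=7,j=0): S=72.8493, (K−S)⁺=35.1907, hold=34.6228 ⇒ V=35.1907 exercise | (k=7,j=1): S=89.4773, (K−S)⁺=18.5627, hold=17.9948 ⇒ V=18.5627 exercise | (k=7,j=2): S=109.9007, (K−S)⁺=0.0000, hold=4.4145 ⇒ V=4.4145 continue | (k=7,j=3): S=134.9857, (K−S)⁺=0.0000, hold=0.0000 ⇒ V=0.0000 continue | (k=7,j=4): S=165.7965, (K−S)⁺=0.0000, hold=0.0000 ⇒ V=0.0000 continue | (k=7,j=5): S=203.6399, (K−S)⁺=0.0000, hold=0.0000 ⇒ V=0.0000 continue | (k=7,j=6): S=250.1212, (K−S)⁺=0.0000, hold=0.0000 ⇒ V=0.0000 continue | (k=7,j=7): S=307.2119, (K−S)⁺=0.0000, hold=0.0000 ⇒ V=0.0000 continue  boundary S*=89.4773
step 6: (k=6,j=0): S=80.7363, (K−S)⁺=27.3037, hold=26.7357 ⇒ V=27.3037 exercise | (k=6,j=1): S=99.1646, (K−S)⁺=8.8754, hold=11.4285 ⇒ V=11.4285 continue | (k=6,j=2): S=121.7991, (K−S)⁺=0.0000, hold=2.1957 ⇒ V=2.1957 continue | (k=6,j=3): S=149.6000, (K−S)⁺=0.0000, hold=0.0000 ⇒ V=0.0000 continue | (k=6,j=4): S=183.7465, (K−S)⁺=0.0000, hold=0.0000 ⇒ V=0.0000 continue | (k=6,j=5): S=225.6871, (K−S)⁺=0.0000, hold=0.0000 ⇒ V=0.0000 continue | (k=6,j=6): S=277.2006, (K−S)⁺=0.0000, hold=0.0000 ⇒ V=0.0000 continue  boundary S*=80.7363
step 5: (k=5,j=0): S=89.4773, (K−S)⁺=18.5627, hold=19.2645 ⇒ V=19.2645 continue | (k=5,j=1): S=109.9007, (K−S)⁺=0.0000, hold=6.7765 ⇒ V=6.7765 continue | (k=5,j=2): S=134.9857, (K−S)⁺=0.0000, hold=1.0921 ⇒ V=1.0921 continue | (k=5,j=3): S=165.7965, (K−S)⁺=0.0000, hold=0.0000 ⇒ V=0.0000 continue | (k=5,j=4): S=203.6399, (K−S)⁺=0.0000, hold=0.0000 ⇒ V=0.0000 continue | (k=5,j=5): S=250.1212, (K−S)⁺=0.0000, hold=0.0000 ⇒ V=0.0000 continue  boundary S*=-
step 4: (k=4,j=0): S=99.1646, (K−S)⁺=8.8754, hold=12.9523 ⇒ V=12.9523 continue | (k=4,j=1): S=121.7991, (K−S)⁺=0.0000, hold=3.9137 ⇒ V=3.9137 continue | (k=4,j=2): S=149.6000, (K−S)⁺=0.0000, hold=0.5432 ⇒ V=0.5432 continue | (k=4,j=3): S=183.7465, (K−S)⁺=0.0000, hold=0.0000 ⇒ V=0.0000 continue | (k=4,j=4): S=225.6871, (K−S)⁺=0.0000, hold=0.0000 ⇒ V=0.0000 continue  boundary S*=-
step 3: (k=3,j=0): S=109.9007, (K−S)⁺=0.0000, hold=8.3888 ⇒ V=8.3888 continue | (k=3,j=1): S=134.9857, (K−S)⁺=0.0000, hold=2.2168 ⇒ V=2.2168 continue | (k=3,j=2): S=165.7965, (K−S)⁺=0.0000, hold=0.2702 ⇒ V=0.2702 continue | (k=3,j=3): S=203.6399, (K−S)⁺=0.0000, hold=0.0000 ⇒ V=0.0000 continue  boundary S*=-
step 2: (k=2,j=0): S=121.7991, (K−S)⁺=0.0000, hold=5.2750 ⇒ V=5.2750 continue | (k=2,j=1): S=149.6000, (K−S)⁺=0.0000, hold=1.2370 ⇒ V=1.2370 continue | (k=2,j=2): S=183.7465, (K−S)⁺=0.0000, hold=0.1344 ⇒ V=0.1344 continue  boundary S*=-
step 1: (k=1,j=0): S=134.9857, (K−S)⁺=0.0000, hold=3.2390 ⇒ V=3.2390 continue | (k=1,j=1): S=165.7965, (K−S)⁺=0.0000, hold=0.6821 ⇒ V=0.6821 continue  boundary S*=-
step 0: (k=0,j=0): S=149.6000, (K−S)⁺=0.0000, hold=1.9503 ⇒ V=1.9503 continue  boundary S*=-

price = 1.9503
boundary = - - - - - - 80.7363 89.4773
tree:
1.9503
3.2390 0.6821
5.2750 1.2370 0.1344
8.3888 2.2168 0.2702 0.0000
12.9523 3.9137 0.5432 0.0000 0.0000
19.2645 6.7765 1.0921 0.0000 0.0000 0.0000
27.3037 11.4285 2.1957 0.0000 0.0000 0.0000 0.0000
35.1907 18.5627 4.4145 0.0000 0.0000 0.0000 0.0000 0.0000
42.3073 27.3037 8.8754 0.0000 0.0000 0.0000 0.0000 0.0000 0.0000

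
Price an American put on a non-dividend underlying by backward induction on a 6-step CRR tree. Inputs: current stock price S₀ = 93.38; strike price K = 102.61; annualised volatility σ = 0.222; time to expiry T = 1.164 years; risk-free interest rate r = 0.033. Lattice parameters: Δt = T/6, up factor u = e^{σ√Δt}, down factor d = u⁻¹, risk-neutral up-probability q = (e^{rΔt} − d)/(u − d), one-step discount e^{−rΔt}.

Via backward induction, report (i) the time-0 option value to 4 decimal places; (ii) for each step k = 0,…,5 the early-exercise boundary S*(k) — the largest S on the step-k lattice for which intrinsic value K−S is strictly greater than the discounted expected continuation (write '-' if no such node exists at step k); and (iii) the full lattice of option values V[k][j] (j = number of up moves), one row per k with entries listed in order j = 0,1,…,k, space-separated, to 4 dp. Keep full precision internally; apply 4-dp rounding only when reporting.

price = 13.1152
boundary = - - 76.7932 69.6397 76.7932 84.6814
tree:
13.1152
18.7582 7.8237
25.8168 12.1688 3.7204
32.9703 18.1858 6.5034 1.0760
39.4574 25.8168 11.0356 2.2026 0.0000
45.3402 32.9703 17.9286 4.5088 0.0000 0.0000
50.6750 39.4574 25.8168 9.2300 0.0000 0.0000 0.0000

Δt=0.19400  u=1.10272  d=0.90685  q=0.50836  discount=0.99362
step 6 (expiry): payoffs max(K−S,0) = 50.6750 39.4574 25.8168 9.2300 0.0000 0.0000 0.0000
step 5: (k=5,j=0): S=57.2698, (K−S)⁺=45.3402, hold=44.6854 ⇒ V=45.3402 exercise | (k=5,j=1): S=69.6397, (K−S)⁺=32.9703, hold=32.3155 ⇒ V=32.9703 exercise | (k=5,j=2): S=84.6814, (K−S)⁺=17.9286, hold=17.2738 ⇒ V=17.9286 exercise | (k=5,j=3): S=102.9721, (K−S)⁺=0.0000, hold=4.5088 ⇒ V=4.5088 continue | (k=5,j=4): S=125.2134, (K−S)⁺=0.0000, hold=0.0000 ⇒ V=0.0000 continue | (k=5,j=5): S=152.2588, (K−S)⁺=0.0000, hold=0.0000 ⇒ V=0.0000 continue  boundary S*=84.6814
step 4: (k=4,j=0): S=63.1526, (K−S)⁺=39.4574, hold=38.8026 ⇒ V=39.4574 exercise | (k=4,j=1): S=76.7932, (K−S)⁺=25.8168, hold=25.1620 ⇒ V=25.8168 exercise | (k=4,j=2): S=93.3800, (K−S)⁺=9.2300, hold=11.0356 ⇒ V=11.0356 continue | (k=4,j=3): S=113.5495, (K−S)⁺=0.0000, hold=2.2026 ⇒ V=2.2026 continue | (k=4,j=4): S=138.0755, (K−S)⁺=0.0000, hold=0.0000 ⇒ V=0.0000 continue  boundary S*=76.7932
step 3: (k=3,j=0): S=69.6397, (K−S)⁺=32.9703, hold=32.3155 ⇒ V=32.9703 exercise | (k=3,j=1): S=84.6814, (K−S)⁺=17.9286, hold=18.1858 ⇒ V=18.1858 continue | (k=3,j=2): S=102.9721, (K−S)⁺=0.0000, hold=6.5034 ⇒ V=6.5034 continue | (k=3,j=3): S=125.2134, (K−S)⁺=0.0000, hold=1.0760 ⇒ V=1.0760 continue  boundary S*=69.6397
step 2: (k=2,j=0): S=76.7932, (K−S)⁺=25.8168, hold=25.2920 ⇒ V=25.8168 exercise | (k=2,j=1): S=93.3800, (K−S)⁺=9.2300, hold=12.1688 ⇒ V=12.1688 continue | (k=2,j=2): S=113.5495, (K−S)⁺=0.0000, hold=3.7204 ⇒ V=3.7204 continue  boundary S*=76.7932
step 1: (k=1,j=0): S=84.6814, (K−S)⁺=17.9286, hold=18.7582 ⇒ V=18.7582 continue | (k=1,j=1): S=102.9721, (K−S)⁺=0.0000, hold=7.8237 ⇒ V=7.8237 continue  boundary S*=-
step 0: (k=0,j=0): S=93.3800, (K−S)⁺=9.2300, hold=13.1152 ⇒ V=13.1152 continue  boundary S*=-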